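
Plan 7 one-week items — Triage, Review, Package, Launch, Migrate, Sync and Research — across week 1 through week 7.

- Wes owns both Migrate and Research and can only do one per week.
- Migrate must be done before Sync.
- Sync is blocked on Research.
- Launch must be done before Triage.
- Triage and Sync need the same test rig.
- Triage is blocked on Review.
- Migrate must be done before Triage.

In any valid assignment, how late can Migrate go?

week 5

Downstream work caps Migrate at week 6.
Migrate at week 5 is achievable: Package=week 1, Sync=week 7, Review=week 1, Research=week 1, Launch=week 1, Migrate=week 5, Triage=week 6.
Nothing later works — the conflict constraints rule out every week after week 5.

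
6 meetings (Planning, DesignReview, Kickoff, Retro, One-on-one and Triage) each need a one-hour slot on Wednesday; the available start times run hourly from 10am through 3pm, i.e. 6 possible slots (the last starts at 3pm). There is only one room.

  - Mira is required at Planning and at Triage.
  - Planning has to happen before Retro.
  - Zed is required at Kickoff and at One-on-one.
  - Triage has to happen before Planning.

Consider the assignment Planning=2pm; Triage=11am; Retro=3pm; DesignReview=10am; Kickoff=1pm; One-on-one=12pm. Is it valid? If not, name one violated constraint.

Mira is required at Planning and at Triage — holds.
Zed is required at Kickoff and at One-on-one — holds.
There is only one room — holds.
Triage has to happen before Planning — holds.
Planning has to happen before Retro — holds.

Valid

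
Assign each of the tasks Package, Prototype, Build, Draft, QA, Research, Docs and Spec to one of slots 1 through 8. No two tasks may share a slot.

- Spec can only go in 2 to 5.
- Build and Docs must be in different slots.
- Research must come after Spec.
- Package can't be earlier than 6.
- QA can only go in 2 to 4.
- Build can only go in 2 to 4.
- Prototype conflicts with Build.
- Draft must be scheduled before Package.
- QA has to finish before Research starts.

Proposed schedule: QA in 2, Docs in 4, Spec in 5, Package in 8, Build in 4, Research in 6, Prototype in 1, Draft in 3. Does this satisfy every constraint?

No — it violates: Build and Docs must be in different slots

Build can only go in 2 to 4 — holds.
Prototype conflicts with Build — holds.
Draft must be scheduled before Package — holds.
Spec can only go in 2 to 5 — holds.
QA has to finish before Research starts — holds.
Research must come after Spec — holds.
QA can only go in 2 to 4 — holds.
Package can't be earlier than 6 — holds.
Build and Docs must be in different slots — violated.
No two tasks may share a slot — violated.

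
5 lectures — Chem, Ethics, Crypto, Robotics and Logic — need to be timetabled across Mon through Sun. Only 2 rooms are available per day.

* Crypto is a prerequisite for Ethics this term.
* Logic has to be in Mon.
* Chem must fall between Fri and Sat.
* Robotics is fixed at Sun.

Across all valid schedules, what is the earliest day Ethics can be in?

Precedence pushes Ethics to at least Tue.
Ethics at Tue is achievable: Ethics=Tue, Robotics=Sun, Chem=Fri, Logic=Mon, Crypto=Mon.

Tue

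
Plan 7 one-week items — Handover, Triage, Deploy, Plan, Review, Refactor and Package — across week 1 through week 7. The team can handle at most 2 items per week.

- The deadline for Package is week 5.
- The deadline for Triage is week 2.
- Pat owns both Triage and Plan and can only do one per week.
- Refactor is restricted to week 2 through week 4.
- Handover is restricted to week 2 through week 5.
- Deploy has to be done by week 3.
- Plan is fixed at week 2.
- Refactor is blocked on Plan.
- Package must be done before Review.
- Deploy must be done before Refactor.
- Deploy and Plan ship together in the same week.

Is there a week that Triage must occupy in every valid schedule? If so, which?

Triage's window is week 1–week 2.
Plan is fixed at week 2, and Triage can't share a week with Plan.
So Triage must be week 1.

week 1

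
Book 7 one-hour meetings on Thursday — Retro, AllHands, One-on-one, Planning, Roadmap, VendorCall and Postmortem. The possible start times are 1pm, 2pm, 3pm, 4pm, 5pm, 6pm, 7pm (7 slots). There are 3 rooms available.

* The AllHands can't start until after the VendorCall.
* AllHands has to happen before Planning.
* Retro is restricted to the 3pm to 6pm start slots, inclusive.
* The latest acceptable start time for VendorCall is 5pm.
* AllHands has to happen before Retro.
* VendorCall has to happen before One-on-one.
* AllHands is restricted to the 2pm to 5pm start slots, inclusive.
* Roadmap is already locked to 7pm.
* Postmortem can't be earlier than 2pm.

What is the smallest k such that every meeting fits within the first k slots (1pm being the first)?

The precedence chain requires at least 3 distinct slots.
With at most 3 per slot and 7 meetings, at least 3 slots are needed.
Roadmap can't be placed before 7pm — that is slot 7 counting from 1pm — so the schedule must run through at least 7 slots.
7 works (last occupied slot: 7pm): for example Postmortem in 2pm, VendorCall in 1pm, Roadmap in 7pm, One-on-one in 2pm, Planning in 3pm, Retro in 3pm, AllHands in 2pm.

7 slots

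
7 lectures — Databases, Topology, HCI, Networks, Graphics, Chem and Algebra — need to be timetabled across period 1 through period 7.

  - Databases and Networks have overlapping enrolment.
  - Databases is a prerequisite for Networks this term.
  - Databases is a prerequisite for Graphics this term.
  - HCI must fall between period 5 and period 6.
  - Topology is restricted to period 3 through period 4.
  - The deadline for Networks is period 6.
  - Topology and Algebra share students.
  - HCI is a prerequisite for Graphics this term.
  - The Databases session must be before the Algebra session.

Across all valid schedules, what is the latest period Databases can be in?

Downstream work caps Databases at period 5.
Databases at period 5 is achievable: Topology=period 3; Networks=period 6; Chem=period 1; HCI=period 5; Graphics=period 6; Algebra=period 6; Databases=period 5.

period 5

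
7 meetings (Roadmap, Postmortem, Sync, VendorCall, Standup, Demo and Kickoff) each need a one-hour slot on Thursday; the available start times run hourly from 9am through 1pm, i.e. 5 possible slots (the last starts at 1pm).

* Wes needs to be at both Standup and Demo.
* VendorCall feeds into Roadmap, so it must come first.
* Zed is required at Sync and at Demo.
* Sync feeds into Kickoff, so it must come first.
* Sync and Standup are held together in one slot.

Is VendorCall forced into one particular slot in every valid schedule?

VendorCall can be 9am (e.g. Standup -> 9am, Roadmap -> 10am, Sync -> 9am, VendorCall -> 9am, Demo -> 10am, Kickoff -> 10am, Postmortem -> 9am) or 10am (e.g. VendorCall in 10am; Sync in 9am; Postmortem in 9am; Standup in 9am; Demo in 10am; Roadmap in 11am; Kickoff in 10am).

No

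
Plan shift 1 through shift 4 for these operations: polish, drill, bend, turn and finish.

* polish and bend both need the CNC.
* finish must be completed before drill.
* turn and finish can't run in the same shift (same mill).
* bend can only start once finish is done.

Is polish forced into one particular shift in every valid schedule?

No

polish can be shift 1 (e.g. drill=shift 2, finish=shift 1, turn=shift 2, bend=shift 2, polish=shift 1) or shift 2 (e.g. finish=shift 1, polish=shift 2, drill=shift 2, bend=shift 3, turn=shift 2).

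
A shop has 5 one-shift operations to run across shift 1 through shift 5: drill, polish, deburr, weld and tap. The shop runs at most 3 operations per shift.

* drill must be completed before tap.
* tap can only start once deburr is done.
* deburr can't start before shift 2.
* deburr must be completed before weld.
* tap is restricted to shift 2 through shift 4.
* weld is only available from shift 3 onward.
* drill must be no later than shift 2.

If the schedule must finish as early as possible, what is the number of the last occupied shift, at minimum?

shift 3

The precedence chain requires at least 2 distinct shifts.
With at most 3 per shift and 5 operations, at least 2 shifts are needed.
weld can't be placed before shift 3, so the schedule must run through at least shift 3.
3 works (last occupied shift: shift 3): for example tap=shift 3; polish=shift 1; weld=shift 3; deburr=shift 2; drill=shift 1.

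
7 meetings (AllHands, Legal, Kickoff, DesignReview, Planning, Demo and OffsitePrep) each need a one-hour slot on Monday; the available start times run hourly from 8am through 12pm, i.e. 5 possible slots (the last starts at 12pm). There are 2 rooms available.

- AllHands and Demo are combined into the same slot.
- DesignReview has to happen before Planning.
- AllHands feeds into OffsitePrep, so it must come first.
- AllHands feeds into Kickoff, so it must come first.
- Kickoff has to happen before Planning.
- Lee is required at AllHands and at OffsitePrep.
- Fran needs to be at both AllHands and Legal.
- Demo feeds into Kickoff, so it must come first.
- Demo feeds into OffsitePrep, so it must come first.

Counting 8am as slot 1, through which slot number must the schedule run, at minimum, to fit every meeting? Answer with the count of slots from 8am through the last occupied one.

The precedence chain requires at least 3 distinct slots.
With at most 2 per slot and 7 meetings, at least 4 slots are needed.
4 works (last occupied slot: 11am): for example Planning=10am, Kickoff=9am, AllHands=8am, DesignReview=9am, Demo=8am, OffsitePrep=10am, Legal=11am.

4 slots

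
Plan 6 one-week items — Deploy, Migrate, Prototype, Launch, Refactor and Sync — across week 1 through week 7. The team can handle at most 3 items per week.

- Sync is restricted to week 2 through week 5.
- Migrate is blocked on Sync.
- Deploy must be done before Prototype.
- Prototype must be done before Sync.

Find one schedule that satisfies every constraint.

Refactor=week 1; Sync=week 3; Prototype=week 2; Migrate=week 4; Deploy=week 1; Launch=week 1

Checking: Deploy(week 1) before Prototype(week 2); Prototype(week 2) before Sync(week 3); Sync(week 3) before Migrate(week 4); Sync=week 3 in [week 2,week 5]; max 3 per week (cap 3).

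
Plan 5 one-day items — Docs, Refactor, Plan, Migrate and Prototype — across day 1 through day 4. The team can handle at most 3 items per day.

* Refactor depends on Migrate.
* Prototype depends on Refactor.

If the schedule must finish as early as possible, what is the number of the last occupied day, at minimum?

The precedence chain requires at least 3 distinct days.
With at most 3 per day and 5 tasks, at least 2 days are needed.
3 works (last occupied day: day 3): for example Refactor -> day 2; Migrate -> day 1; Plan -> day 1; Docs -> day 1; Prototype -> day 3.

3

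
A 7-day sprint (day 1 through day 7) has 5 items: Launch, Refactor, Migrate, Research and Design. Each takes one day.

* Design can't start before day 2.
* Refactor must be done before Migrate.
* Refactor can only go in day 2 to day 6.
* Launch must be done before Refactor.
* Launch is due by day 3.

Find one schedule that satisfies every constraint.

Launch -> day 1, Research -> day 1, Design -> day 2, Migrate -> day 3, Refactor -> day 2

Checking: Refactor(day 2) before Migrate(day 3); Launch(day 1) before Refactor(day 2); Design=day 2 in [day 2,day 7]; Refactor=day 2 in [day 2,day 6]; Launch=day 1 in [day 1,day 3].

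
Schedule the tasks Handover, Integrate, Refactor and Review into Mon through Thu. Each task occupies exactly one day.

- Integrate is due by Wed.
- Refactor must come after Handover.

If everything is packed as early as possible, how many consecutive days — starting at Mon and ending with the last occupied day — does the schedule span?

2 days

The precedence chain requires at least 2 distinct days.
2 works (last occupied day: Tue): for example Integrate=Mon, Review=Mon, Handover=Mon, Refactor=Tue.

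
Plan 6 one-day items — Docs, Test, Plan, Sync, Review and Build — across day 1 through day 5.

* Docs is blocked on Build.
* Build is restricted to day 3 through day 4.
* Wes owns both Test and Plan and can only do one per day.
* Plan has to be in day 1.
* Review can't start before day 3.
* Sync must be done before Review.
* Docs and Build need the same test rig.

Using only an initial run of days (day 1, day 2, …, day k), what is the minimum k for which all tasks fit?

4

The precedence chain requires at least 2 distinct days.
Propagating the time windows through the other constraints, Docs can't land before day 4, so the schedule must run through at least day 4.
4 works (last occupied day: day 4): for example Plan=day 1, Test=day 2, Docs=day 4, Review=day 3, Sync=day 1, Build=day 3.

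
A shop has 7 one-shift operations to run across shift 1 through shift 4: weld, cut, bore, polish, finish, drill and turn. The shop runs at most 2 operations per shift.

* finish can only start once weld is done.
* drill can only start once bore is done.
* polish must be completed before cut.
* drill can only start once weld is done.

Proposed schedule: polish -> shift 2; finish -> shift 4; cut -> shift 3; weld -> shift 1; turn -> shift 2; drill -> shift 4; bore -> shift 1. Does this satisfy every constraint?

finish can only start once weld is done — holds.
polish must be completed before cut — holds.
The shop runs at most 2 operations per shift — holds.
drill can only start once bore is done — holds.
drill can only start once weld is done — holds.

Yes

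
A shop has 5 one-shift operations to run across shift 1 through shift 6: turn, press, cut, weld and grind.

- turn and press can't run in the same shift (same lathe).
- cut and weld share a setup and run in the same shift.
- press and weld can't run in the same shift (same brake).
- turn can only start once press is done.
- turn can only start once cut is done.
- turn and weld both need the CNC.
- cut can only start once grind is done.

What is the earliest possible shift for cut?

shift 2

Precedence pushes cut to at least shift 2; downstream work caps cut at shift 5.
cut at shift 2 is achievable: turn -> shift 3; weld -> shift 2; grind -> shift 1; cut -> shift 2; press -> shift 1.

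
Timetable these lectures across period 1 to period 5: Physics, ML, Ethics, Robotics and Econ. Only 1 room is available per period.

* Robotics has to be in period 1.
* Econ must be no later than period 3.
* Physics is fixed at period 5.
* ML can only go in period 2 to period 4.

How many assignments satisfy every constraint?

4

Enumerating: ML in period 2, Ethics in period 4, Econ in period 3, Physics in period 5, Robotics in period 1 | Physics in period 5, Ethics in period 4, Econ in period 2, ML in period 3, Robotics in period 1 | ML -> period 4; Robotics -> period 1; Physics -> period 5; Econ -> period 2; Ethics -> period 3 | Econ in period 3; Physics in period 5; Robotics in period 1; Ethics in period 2; ML in period 4.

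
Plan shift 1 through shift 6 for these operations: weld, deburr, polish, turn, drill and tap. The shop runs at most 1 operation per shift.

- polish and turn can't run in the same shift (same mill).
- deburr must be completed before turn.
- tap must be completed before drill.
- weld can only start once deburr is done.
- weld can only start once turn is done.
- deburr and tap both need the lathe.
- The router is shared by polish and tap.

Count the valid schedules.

Splitting on weld: it can be shift 3 (3), shift 4 (9), shift 5 (18), shift 6 (30). Listing each branch's schedules as (deburr, polish, turn, drill, tap) by shift number:
weld=shift 3: (1,4,2,6,5) (1,5,2,6,4) (1,6,2,5,4) — 3.
weld=shift 4: (1,2,3,6,5) (1,3,2,6,5) (1,5,2,6,3) (1,5,3,6,2) (1,6,2,5,3) (1,6,3,5,2) (2,1,3,6,5) (2,5,3,6,1) (2,6,3,5,1) — 9.
weld=shift 5: (1,2,3,6,4) (1,2,4,6,3) (1,3,2,6,4) (1,3,4,6,2) (1,4,2,6,3) (1,4,3,6,2) (1,6,2,4,3) (1,6,3,4,2) (1,6,4,3,2) (2,1,3,6,4) (2,1,4,6,3) (2,3,4,6,1) (2,4,3,6,1) (2,6,3,4,1) (2,6,4,3,1) (3,1,4,6,2) (3,2,4,6,1) (3,6,4,2,1) — 18.
weld=shift 6: (1,2,3,5,4) (1,2,4,5,3) (1,2,5,4,3) (1,3,2,5,4) (1,3,4,5,2) (1,3,5,4,2) (1,4,2,5,3) (1,4,3,5,2) (1,4,5,3,2) (1,5,2,4,3) (1,5,3,4,2) (1,5,4,3,2) (2,1,3,5,4) (2,1,4,5,3) (2,1,5,4,3) (2,3,4,5,1) (2,3,5,4,1) (2,4,3,5,1) (2,4,5,3,1) (2,5,3,4,1) (2,5,4,3,1) (3,1,4,5,2) (3,1,5,4,2) (3,2,4,5,1) (3,2,5,4,1) (3,4,5,2,1) (3,5,4,2,1) (4,1,5,3,2) (4,2,5,3,1) (4,3,5,2,1) — 30.
Summing: 3 + 9 + 18 + 30 = 60.

60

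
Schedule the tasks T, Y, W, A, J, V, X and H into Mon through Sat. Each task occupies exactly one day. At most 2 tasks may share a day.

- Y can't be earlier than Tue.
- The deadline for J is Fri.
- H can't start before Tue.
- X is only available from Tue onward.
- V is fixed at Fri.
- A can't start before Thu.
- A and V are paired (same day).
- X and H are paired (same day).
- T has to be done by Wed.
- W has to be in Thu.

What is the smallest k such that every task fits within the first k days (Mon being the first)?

5

With at most 2 per day and 8 tasks, at least 4 days are needed.
V can't be placed before Fri — that is day 5 counting from Mon — so the schedule must run through at least 5 days.
5 works (last occupied day: Fri): for example H=Wed, W=Thu, T=Mon, V=Fri, A=Fri, J=Mon, X=Wed, Y=Tue.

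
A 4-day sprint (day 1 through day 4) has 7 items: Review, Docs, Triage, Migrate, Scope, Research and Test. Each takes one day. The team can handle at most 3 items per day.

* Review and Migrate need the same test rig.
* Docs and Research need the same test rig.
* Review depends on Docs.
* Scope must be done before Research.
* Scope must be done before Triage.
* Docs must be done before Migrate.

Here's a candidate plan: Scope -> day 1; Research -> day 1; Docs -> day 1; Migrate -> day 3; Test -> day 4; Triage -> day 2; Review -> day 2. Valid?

Invalid. Docs and Research need the same test rig.

Docs must be done before Migrate — holds.
Scope must be done before Triage — holds.
Review and Migrate need the same test rig — holds.
Docs and Research need the same test rig — violated.
Scope must be done before Research — violated.
The team can handle at most 3 items per day — holds.
Review depends on Docs — holds.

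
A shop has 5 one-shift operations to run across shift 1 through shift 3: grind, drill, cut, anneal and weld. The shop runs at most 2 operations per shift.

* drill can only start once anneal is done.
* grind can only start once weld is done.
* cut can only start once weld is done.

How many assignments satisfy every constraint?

9

Splitting on grind: it can be shift 2 (4), shift 3 (5). Listing each branch's schedules as (drill, cut, anneal, weld) by shift number:
grind=shift 2: (2,3,1,1) (3,2,1,1) (3,3,1,1) (3,3,2,1) — 4.
grind=shift 3: (2,2,1,1) (2,3,1,1) (2,3,1,2) (3,2,1,1) (3,2,2,1) — 5.
Summing: 4 + 5 = 9.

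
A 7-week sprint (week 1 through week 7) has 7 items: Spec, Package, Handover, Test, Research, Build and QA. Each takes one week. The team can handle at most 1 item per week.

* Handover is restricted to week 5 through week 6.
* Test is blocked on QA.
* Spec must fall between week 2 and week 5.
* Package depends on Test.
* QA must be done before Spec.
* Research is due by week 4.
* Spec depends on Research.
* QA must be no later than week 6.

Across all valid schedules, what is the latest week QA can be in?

QA's own window allows nothing later than week 6; downstream work caps QA at week 4.
QA at week 3 is achievable: Test -> week 6, Package -> week 7, Research -> week 1, Handover -> week 5, Build -> week 2, Spec -> week 4, QA -> week 3.
Nothing later works — the capacity limit rule out every week after week 3.

week 3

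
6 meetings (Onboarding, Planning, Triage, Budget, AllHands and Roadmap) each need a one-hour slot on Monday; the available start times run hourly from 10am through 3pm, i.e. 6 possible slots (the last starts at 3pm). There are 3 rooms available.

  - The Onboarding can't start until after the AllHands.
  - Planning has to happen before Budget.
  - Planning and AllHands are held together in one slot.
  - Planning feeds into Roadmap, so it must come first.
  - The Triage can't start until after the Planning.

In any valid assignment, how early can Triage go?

Precedence pushes Triage to at least 11am.
Triage at 11am is achievable: Budget in 11am; Planning in 10am; Roadmap in 12pm; AllHands in 10am; Triage in 11am; Onboarding in 11am.

11am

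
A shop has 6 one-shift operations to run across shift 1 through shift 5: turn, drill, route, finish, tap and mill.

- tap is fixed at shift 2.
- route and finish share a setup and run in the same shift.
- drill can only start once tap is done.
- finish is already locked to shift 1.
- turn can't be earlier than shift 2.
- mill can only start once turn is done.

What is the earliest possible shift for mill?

shift 3

Precedence pushes mill to at least shift 3.
mill at shift 3 is achievable: turn=shift 2, mill=shift 3, route=shift 1, tap=shift 2, drill=shift 3, finish=shift 1.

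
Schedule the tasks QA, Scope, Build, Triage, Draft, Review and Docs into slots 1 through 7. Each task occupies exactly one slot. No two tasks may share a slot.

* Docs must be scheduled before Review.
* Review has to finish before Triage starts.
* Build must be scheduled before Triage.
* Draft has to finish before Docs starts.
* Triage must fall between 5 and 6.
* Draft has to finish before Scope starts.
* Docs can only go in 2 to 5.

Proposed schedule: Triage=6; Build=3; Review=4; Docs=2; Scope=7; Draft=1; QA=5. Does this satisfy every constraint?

Yes

Triage must fall between 5 and 6 — holds.
Docs can only go in 2 to 5 — holds.
Draft has to finish before Docs starts — holds.
No two tasks may share a slot — holds.
Draft has to finish before Scope starts — holds.
Build must be scheduled before Triage — holds.
Docs must be scheduled before Review — holds.
Review has to finish before Triage starts — holds.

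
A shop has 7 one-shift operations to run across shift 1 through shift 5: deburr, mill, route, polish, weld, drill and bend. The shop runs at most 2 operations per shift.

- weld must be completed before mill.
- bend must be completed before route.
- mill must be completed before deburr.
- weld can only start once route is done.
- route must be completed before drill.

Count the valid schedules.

12

Splitting on polish: it can be shift 1 (3), shift 2 (3), shift 3 (2), shift 4 (2), shift 5 (2). Listing each branch's schedules as (deburr, mill, route, weld, drill, bend) by shift number:
polish=shift 1: (5,4,2,3,3,1) (5,4,2,3,4,1) (5,4,2,3,5,1) — 3.
polish=shift 2: (5,4,2,3,3,1) (5,4,2,3,4,1) (5,4,2,3,5,1) — 3.
polish=shift 3: (5,4,2,3,4,1) (5,4,2,3,5,1) — 2.
polish=shift 4: (5,4,2,3,3,1) (5,4,2,3,5,1) — 2.
polish=shift 5: (5,4,2,3,3,1) (5,4,2,3,4,1) — 2.
Summing: 3 + 3 + 2 + 2 + 2 = 12.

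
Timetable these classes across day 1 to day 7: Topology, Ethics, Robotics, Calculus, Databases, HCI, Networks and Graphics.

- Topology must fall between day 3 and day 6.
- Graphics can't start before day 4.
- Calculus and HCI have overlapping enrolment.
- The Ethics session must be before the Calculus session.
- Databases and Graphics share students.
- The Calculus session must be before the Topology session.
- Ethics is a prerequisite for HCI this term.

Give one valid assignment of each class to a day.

Graphics -> day 4; Calculus -> day 2; Databases -> day 1; HCI -> day 3; Topology -> day 3; Ethics -> day 1; Robotics -> day 1; Networks -> day 1

Checking: Calculus(day 2) before Topology(day 3); Ethics(day 1) before HCI(day 3); Ethics(day 1) before Calculus(day 2); Calculus(day 2) != HCI(day 3); Databases(day 1) != Graphics(day 4); Topology=day 3 in [day 3,day 6]; Graphics=day 4 in [day 4,day 7].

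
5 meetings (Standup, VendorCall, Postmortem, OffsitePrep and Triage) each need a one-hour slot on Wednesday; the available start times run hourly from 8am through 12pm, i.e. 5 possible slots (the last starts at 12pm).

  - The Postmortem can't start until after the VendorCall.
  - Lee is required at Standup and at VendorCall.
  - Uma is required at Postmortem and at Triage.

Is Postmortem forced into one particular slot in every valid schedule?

Postmortem can be 9am (e.g. OffsitePrep in 8am; Postmortem in 9am; Triage in 8am; VendorCall in 8am; Standup in 9am) or 10am (e.g. OffsitePrep=8am, Standup=9am, Triage=8am, VendorCall=8am, Postmortem=10am).

No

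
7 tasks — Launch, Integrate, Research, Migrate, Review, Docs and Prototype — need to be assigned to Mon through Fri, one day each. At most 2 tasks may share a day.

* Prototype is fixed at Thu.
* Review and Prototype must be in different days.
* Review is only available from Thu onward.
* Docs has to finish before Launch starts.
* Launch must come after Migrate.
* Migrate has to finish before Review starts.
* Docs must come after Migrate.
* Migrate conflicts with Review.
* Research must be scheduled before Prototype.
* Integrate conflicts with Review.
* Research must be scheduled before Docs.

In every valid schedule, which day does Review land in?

Fri

Review's window is Thu–Fri.
Prototype is fixed at Thu, and Review can't share a day with Prototype.
So Review must be Fri.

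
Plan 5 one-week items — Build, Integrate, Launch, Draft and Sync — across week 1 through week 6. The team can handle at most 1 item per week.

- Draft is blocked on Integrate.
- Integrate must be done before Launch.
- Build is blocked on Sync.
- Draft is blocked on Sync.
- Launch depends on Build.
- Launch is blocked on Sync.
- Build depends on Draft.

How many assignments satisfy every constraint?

12

Splitting on Build: it can be week 4 (4), week 5 (8). Listing each branch's schedules as (Integrate, Launch, Draft, Sync) by week number:
Build=week 4: (1,5,3,2) (1,6,3,2) (2,5,3,1) (2,6,3,1) — 4.
Build=week 5: (1,6,3,2) (1,6,4,2) (1,6,4,3) (2,6,3,1) (2,6,4,1) (2,6,4,3) (3,6,4,1) (3,6,4,2) — 8.
Summing: 4 + 8 = 12.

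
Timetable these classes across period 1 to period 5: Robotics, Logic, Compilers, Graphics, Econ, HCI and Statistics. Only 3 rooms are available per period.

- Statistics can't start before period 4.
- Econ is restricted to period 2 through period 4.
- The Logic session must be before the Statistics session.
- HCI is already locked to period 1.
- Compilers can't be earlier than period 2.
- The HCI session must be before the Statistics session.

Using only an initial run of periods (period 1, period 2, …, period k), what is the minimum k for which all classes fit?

The precedence chain requires at least 2 distinct periods.
With at most 3 per period and 7 classes, at least 3 periods are needed.
Statistics can't be placed before period 4, so the schedule must run through at least period 4.
4 works (last occupied period: period 4): for example Graphics=period 2, Logic=period 1, HCI=period 1, Compilers=period 2, Robotics=period 1, Econ=period 2, Statistics=period 4.

4 periods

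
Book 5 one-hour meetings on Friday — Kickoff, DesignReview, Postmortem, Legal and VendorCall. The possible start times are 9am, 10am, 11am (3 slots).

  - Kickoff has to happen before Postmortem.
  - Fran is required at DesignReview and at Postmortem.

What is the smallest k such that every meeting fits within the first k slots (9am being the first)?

The precedence chain requires at least 2 distinct slots.
2 works (last occupied slot: 10am): for example Kickoff -> 9am; Postmortem -> 10am; DesignReview -> 9am; Legal -> 9am; VendorCall -> 9am.

2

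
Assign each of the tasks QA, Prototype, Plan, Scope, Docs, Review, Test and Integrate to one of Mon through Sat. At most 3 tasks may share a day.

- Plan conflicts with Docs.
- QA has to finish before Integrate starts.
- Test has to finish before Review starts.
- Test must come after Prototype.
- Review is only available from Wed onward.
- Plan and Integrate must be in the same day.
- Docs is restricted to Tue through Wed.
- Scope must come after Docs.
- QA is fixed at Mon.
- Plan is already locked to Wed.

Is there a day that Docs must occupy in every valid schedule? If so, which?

Tue

Docs's window is Tue–Wed.
Plan is fixed at Wed, and Docs can't share a day with Plan.
So Docs must be Tue.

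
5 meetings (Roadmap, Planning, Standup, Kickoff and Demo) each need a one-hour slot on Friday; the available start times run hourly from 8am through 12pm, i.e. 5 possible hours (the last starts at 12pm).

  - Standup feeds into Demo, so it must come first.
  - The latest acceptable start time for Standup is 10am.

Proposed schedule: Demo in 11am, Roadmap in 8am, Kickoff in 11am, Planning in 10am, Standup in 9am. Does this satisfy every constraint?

Yes

Standup feeds into Demo, so it must come first — holds.
The latest acceptable start time for Standup is 10am — holds.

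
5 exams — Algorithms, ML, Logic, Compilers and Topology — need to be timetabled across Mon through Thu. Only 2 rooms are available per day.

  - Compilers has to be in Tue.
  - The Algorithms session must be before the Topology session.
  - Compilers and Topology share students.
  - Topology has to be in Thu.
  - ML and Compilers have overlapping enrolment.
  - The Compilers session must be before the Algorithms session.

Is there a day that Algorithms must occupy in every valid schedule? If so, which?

Compilers is fixed at Tue and must come before Algorithms, so Algorithms is at least Wed.
Topology is fixed at Thu and must come after Algorithms, so Algorithms is at most Wed.
So Algorithms must be Wed.

Wed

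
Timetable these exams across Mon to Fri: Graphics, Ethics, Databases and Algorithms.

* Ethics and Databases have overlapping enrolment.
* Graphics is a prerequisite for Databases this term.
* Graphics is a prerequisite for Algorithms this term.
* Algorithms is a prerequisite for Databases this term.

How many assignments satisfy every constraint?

Splitting on Graphics: it can be Mon (24), Tue (12), Wed (4). Listing each branch's schedules as (Ethics, Databases, Algorithms):
Graphics=Mon: (Mon,Wed,Tue) (Mon,Thu,Tue) (Mon,Thu,Wed) (Mon,Fri,Tue) (Mon,Fri,Wed) (Mon,Fri,Thu) (Tue,Wed,Tue) (Tue,Thu,Tue) (Tue,Thu,Wed) (Tue,Fri,Tue) (Tue,Fri,Wed) (Tue,Fri,Thu) (Wed,Thu,Tue) (Wed,Thu,Wed) (Wed,Fri,Tue) (Wed,Fri,Wed) (Wed,Fri,Thu) (Thu,Wed,Tue) (Thu,Fri,Tue) (Thu,Fri,Wed) (Thu,Fri,Thu) (Fri,Wed,Tue) (Fri,Thu,Tue) (Fri,Thu,Wed) — 24.
Graphics=Tue: (Mon,Thu,Wed) (Mon,Fri,Wed) (Mon,Fri,Thu) (Tue,Thu,Wed) (Tue,Fri,Wed) (Tue,Fri,Thu) (Wed,Thu,Wed) (Wed,Fri,Wed) (Wed,Fri,Thu) (Thu,Fri,Wed) (Thu,Fri,Thu) (Fri,Thu,Wed) — 12.
Graphics=Wed: (Mon,Fri,Thu) (Tue,Fri,Thu) (Wed,Fri,Thu) (Thu,Fri,Thu) — 4.
Summing: 24 + 12 + 4 = 40.

40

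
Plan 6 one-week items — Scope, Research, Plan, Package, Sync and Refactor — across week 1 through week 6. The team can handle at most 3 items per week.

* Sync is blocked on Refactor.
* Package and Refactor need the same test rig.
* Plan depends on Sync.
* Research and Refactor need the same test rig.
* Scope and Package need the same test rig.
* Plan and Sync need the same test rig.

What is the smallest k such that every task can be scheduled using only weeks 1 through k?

3 weeks

The precedence chain requires at least 3 distinct weeks.
With at most 3 per week and 6 tasks, at least 2 weeks are needed.
3 works (last occupied week: week 3): for example Research -> week 2, Plan -> week 3, Package -> week 2, Sync -> week 2, Scope -> week 1, Refactor -> week 1.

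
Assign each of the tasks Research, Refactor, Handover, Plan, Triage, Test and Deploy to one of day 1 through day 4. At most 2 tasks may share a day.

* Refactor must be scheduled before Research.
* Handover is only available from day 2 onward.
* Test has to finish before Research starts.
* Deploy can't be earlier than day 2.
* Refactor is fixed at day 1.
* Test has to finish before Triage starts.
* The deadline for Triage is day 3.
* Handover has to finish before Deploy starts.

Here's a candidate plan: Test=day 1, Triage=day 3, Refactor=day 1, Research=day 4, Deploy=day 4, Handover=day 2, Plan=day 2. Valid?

Valid

Handover is only available from day 2 onward — holds.
Handover has to finish before Deploy starts — holds.
Test has to finish before Triage starts — holds.
Deploy can't be earlier than day 2 — holds.
At most 2 tasks may share a day — holds.
Test has to finish before Research starts — holds.
The deadline for Triage is day 3 — holds.
Refactor is fixed at day 1 — holds.
Refactor must be scheduled before Research — holds.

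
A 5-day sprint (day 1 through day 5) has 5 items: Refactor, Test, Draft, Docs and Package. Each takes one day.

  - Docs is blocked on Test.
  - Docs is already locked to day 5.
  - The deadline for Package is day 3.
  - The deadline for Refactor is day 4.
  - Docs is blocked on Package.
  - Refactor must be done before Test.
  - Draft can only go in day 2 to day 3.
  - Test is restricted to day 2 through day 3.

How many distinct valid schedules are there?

Splitting on Refactor: it can be day 1 (12), day 2 (6). Listing each branch's schedules as (Test, Draft, Docs, Package) by day number:
Refactor=day 1: (2,2,5,1) (2,2,5,2) (2,2,5,3) (2,3,5,1) (2,3,5,2) (2,3,5,3) (3,2,5,1) (3,2,5,2) (3,2,5,3) (3,3,5,1) (3,3,5,2) (3,3,5,3) — 12.
Refactor=day 2: (3,2,5,1) (3,2,5,2) (3,2,5,3) (3,3,5,1) (3,3,5,2) (3,3,5,3) — 6.
Summing: 12 + 6 = 18.

18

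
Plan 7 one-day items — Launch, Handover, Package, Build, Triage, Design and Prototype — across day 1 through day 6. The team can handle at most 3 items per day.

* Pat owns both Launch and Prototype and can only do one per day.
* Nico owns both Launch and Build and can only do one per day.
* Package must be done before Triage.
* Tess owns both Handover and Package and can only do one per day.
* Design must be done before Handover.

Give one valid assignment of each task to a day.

Triage=day 2, Package=day 1, Handover=day 2, Prototype=day 3, Design=day 1, Build=day 2, Launch=day 1

Checking: Design(day 1) before Handover(day 2); Package(day 1) before Triage(day 2); Launch(day 1) != Build(day 2); Launch(day 1) != Prototype(day 3); Handover(day 2) != Package(day 1); max 3 per day (cap 3).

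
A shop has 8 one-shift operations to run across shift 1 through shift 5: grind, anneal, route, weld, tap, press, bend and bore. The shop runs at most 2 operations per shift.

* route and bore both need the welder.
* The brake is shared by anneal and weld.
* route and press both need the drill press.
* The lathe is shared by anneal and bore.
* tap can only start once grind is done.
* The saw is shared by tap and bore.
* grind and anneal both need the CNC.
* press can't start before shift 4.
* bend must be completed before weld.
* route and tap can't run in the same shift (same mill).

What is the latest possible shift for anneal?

anneal at shift 5 is achievable: bend=shift 1, press=shift 4, anneal=shift 5, tap=shift 2, grind=shift 1, bore=shift 4, weld=shift 2, route=shift 3.

shift 5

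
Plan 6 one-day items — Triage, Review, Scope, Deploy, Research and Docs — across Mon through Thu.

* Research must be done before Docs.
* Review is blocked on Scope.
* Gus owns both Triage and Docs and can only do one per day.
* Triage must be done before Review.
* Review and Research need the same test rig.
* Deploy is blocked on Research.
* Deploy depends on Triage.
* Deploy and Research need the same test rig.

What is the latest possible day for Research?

Wed

Downstream work caps Research at Wed.
Research at Wed is achievable: Review=Tue; Triage=Mon; Research=Wed; Scope=Mon; Docs=Thu; Deploy=Thu.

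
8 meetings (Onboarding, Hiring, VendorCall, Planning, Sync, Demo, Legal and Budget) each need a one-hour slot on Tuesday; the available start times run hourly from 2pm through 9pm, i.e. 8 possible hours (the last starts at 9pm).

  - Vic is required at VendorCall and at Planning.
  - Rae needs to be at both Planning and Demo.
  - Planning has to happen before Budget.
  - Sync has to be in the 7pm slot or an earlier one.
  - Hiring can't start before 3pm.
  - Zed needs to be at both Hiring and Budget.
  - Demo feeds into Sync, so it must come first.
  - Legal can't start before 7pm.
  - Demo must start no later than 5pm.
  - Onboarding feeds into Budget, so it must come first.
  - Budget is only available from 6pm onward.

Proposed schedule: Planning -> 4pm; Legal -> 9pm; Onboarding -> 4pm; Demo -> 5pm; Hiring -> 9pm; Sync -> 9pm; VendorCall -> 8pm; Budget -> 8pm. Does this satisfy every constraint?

No — it violates: Sync has to be in the 7pm slot or an earlier one

Demo feeds into Sync, so it must come first — holds.
Hiring can't start before 3pm — holds.
Onboarding feeds into Budget, so it must come first — holds.
Legal can't start before 7pm — holds.
Rae needs to be at both Planning and Demo — holds.
Zed needs to be at both Hiring and Budget — holds.
Planning has to happen before Budget — holds.
Budget is only available from 6pm onward — holds.
Demo must start no later than 5pm — holds.
Sync has to be in the 7pm slot or an earlier one — violated.
Vic is required at VendorCall and at Planning — holds.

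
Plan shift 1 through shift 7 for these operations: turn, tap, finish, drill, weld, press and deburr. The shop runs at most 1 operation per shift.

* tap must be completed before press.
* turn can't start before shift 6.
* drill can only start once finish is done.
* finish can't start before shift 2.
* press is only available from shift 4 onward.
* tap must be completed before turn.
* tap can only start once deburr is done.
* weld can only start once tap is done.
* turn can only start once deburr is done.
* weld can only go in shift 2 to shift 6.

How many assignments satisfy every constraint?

Splitting on turn: it can be shift 6 (12), shift 7 (17). Listing each branch's schedules as (tap, finish, drill, weld, press, deburr) by shift number:
turn=shift 6: (2,3,4,5,7,1) (2,3,5,4,7,1) (2,3,7,4,5,1) (2,3,7,5,4,1) (2,4,5,3,7,1) (2,4,7,3,5,1) (2,5,7,3,4,1) (3,2,4,5,7,1) (3,2,5,4,7,1) (3,2,7,4,5,1) (3,2,7,5,4,1) (4,2,3,5,7,1) — 12.
turn=shift 7: (2,3,4,5,6,1) (2,3,4,6,5,1) (2,3,5,4,6,1) (2,3,5,6,4,1) (2,3,6,4,5,1) (2,3,6,5,4,1) (2,4,5,3,6,1) (2,4,6,3,5,1) (2,5,6,3,4,1) (3,2,4,5,6,1) (3,2,4,6,5,1) (3,2,5,4,6,1) (3,2,5,6,4,1) (3,2,6,4,5,1) (3,2,6,5,4,1) (4,2,3,5,6,1) (4,2,3,6,5,1) — 17.
Summing: 12 + 17 = 29.

29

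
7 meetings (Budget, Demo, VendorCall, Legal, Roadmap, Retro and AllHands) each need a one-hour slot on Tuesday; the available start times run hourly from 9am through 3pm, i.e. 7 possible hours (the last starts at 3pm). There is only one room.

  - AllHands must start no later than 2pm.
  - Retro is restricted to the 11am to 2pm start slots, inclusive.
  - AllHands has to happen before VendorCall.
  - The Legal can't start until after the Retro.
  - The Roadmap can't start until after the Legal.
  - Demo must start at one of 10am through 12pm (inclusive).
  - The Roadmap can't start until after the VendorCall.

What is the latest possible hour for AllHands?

AllHands's own window allows nothing later than 2pm; downstream work caps AllHands at 1pm.
AllHands at 1pm is achievable: Budget -> 9am, Retro -> 11am, VendorCall -> 2pm, Demo -> 10am, Legal -> 12pm, Roadmap -> 3pm, AllHands -> 1pm.

1pm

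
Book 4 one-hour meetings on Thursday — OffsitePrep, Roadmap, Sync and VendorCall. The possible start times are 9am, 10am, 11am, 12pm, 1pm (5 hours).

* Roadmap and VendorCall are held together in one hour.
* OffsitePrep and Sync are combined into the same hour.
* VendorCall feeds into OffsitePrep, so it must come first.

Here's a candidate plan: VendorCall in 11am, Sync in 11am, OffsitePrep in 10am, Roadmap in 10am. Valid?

Roadmap and VendorCall are held together in one hour — violated.
OffsitePrep and Sync are combined into the same hour — violated.
VendorCall feeds into OffsitePrep, so it must come first — violated.

Invalid. VendorCall feeds into OffsitePrep, so it must come first.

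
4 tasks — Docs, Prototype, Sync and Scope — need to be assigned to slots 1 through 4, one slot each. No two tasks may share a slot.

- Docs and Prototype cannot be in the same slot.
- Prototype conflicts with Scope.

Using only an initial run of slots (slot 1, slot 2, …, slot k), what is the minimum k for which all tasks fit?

4 slots

With at most 1 per slot and 4 tasks, at least 4 slots are needed.
4 works (last occupied slot: 4): for example Docs -> 1, Scope -> 4, Prototype -> 2, Sync -> 3.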